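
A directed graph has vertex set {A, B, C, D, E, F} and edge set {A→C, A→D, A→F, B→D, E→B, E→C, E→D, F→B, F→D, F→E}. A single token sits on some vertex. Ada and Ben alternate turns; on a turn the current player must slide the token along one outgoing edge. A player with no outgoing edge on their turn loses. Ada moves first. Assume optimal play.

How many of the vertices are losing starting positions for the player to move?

Build the W/L table. Terminal = L. A non-terminal position is W if it has a move to some L; otherwise it is L.
Every edge goes from a vertex to one that appears earlier in the order D, C, B, E, F, A, so processing vertices in that order labels each vertex after all of its successors.
D: no outgoing edge → L
C: no outgoing edge → L
B: reaches L-position D → W
E: reaches L-position C → W
F: reaches L-position D → W
A: reaches L-position C → W
The L vertices are C, D; that is 2 in all.

2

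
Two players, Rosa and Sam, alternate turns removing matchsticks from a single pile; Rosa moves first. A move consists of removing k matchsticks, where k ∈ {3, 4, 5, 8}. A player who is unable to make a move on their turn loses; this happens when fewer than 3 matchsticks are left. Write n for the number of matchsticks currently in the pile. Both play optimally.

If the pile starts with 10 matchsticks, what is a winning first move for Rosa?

Remove 8, leaving 2.

Positions with no move are L. A position that does have a move is losing for the player to move precisely when every available move leads to a winning position for the opponent. Fill in the labels:
n=0: no move → L
n=1: no move → L
n=2: no move → L
n=3: →0(L), so W
n=4: →1(L), so W
n=5: →2(L), so W
n=6: →2(L), so W
n=7: →2(L), so W
n=8: →0(L), so W
n=9: →1(L), so W
n=10: →2(L), so W
From 10, the L positions reachable in one move are: 2.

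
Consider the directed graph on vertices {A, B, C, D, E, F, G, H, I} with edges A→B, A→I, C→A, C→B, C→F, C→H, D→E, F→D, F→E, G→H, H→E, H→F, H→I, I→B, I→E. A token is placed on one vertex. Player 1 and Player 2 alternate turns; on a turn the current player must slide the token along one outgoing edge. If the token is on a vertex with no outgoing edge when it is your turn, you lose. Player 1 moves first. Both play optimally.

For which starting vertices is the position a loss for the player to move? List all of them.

B, E, G

Build the W/L table. Terminal = L. A non-terminal position is W if it has a move to some L; otherwise it is L.
Every edge goes from a vertex to one that appears earlier in the order E, B, D, F, I, H, A, C, G, so processing vertices in that order labels each vertex after all of its successors.
E: no outgoing edge → L
B: no outgoing edge → L
D: →E(L), so W
F: →E(L), so W
I: →B(L), so W
H: →E(L), so W
A: →B(L), so W
C: →B(L), so W
G: →H(W) only, which is W, so L
The losing starting vertices are exactly the entries labelled L in this table (3 of them).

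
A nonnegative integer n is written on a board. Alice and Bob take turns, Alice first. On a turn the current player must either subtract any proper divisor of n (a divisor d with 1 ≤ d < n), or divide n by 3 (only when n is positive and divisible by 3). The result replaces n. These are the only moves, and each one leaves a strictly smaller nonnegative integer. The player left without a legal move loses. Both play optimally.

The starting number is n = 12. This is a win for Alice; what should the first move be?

Use the standard recursion: the mover loses at a terminal position; elsewhere, the mover wins exactly when some move hands the opponent an L position.
n=0: no move → L
n=1: no move → L
n=2: →1(L), so W
n=3: →1(L), so W
n=4: →2(W), 3(W) — all W, so L
n=5: →4(L), so W
n=6: →4(L), so W
n=7: →6(W) only, which is W, so L
n=8: →4(L), so W
n=9: →3(W), 6(W), 8(W) — all W, so L
n=10: →9(L), so W
n=11: →10(W) only, which is W, so L
n=12: →4(L), so W
From 12, the L positions reachable in one move are: 4, 9, 11. Any move reaching one of these is winning.

Move to 4.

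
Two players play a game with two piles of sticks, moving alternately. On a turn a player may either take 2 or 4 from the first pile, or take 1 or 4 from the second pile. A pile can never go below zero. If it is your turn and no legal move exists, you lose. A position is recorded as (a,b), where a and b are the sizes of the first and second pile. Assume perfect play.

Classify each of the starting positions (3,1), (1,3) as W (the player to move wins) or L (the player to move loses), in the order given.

Use the standard recursion: the mover loses at a terminal position; elsewhere, the mover wins exactly when some move hands the opponent an L position.
No move ever increases a pile, so every position that can arise here has a ≤ 3 and b ≤ 3; it is enough to label the cells with 0 ≤ a ≤ 3 and 0 ≤ b ≤ 3.
Every move lowers a or b (never raises either), so fill the grid row by row in increasing a, and left to right within a row: each cell's successors are then already labelled.
      b=0  b=1  b=2  b=3
a=0:    L    W    L    W
a=1:    L    W    L    W
a=2:    W    L    W    L
a=3:    W    L    W    L
Cells with no legal move (terminal, hence L): (0,0), (1,0).
The remaining L cells, each justified by listing all of its moves:
(0,2): the only move is to (0,1)(W), a W ⇒ L
(1,2): the only move is to (1,1)(W), a W ⇒ L
(2,1): moves to (0,1)(W), (2,0)(W); every one is W ⇒ L
(2,3): moves to (0,3)(W), (2,2)(W); every one is W ⇒ L
(3,1): moves to (1,1)(W), (3,0)(W); every one is W ⇒ L
(3,3): moves to (1,3)(W), (3,2)(W); every one is W ⇒ L
Every other cell has at least one move into one of the L cells above, so it is W.
(3,1): one of the L cells justified above, so L
(1,3): the move to (1,2) reaches an L cell, so W

(3,1): L, (1,3): W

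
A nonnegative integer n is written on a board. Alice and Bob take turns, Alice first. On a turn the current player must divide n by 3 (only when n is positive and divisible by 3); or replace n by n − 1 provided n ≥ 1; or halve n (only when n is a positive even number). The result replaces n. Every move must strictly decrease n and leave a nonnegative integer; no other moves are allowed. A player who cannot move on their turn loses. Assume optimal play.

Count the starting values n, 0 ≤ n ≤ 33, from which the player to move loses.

13

Classify positions by backward induction: terminal positions (no move available) are L. From any other position, the mover wins iff some move reaches an L.
n=0: no move → L
n=1: can move to 0, which is L ⇒ W
n=2: the only move is to 1(W), a W ⇒ L
n=3: can move to 2, which is L ⇒ W
n=4: can move to 2, which is L ⇒ W
n=5: the only move is to 4(W), a W ⇒ L
n=6: can move to 2, which is L ⇒ W
n=7: the only move is to 6(W), a W ⇒ L
n=8: can move to 7, which is L ⇒ W
n=9: moves to 3(W), 8(W); every one is W ⇒ L
n=10: can move to 5, which is L ⇒ W
n=11: the only move is to 10(W), a W ⇒ L
n=12: can move to 11, which is L ⇒ W
n=13: the only move is to 12(W), a W ⇒ L
n=14: can move to 7, which is L ⇒ W
n=15: can move to 5, which is L ⇒ W
n=16: moves to 8(W), 15(W); every one is W ⇒ L
n=17: can move to 16, which is L ⇒ W
n=18: can move to 9, which is L ⇒ W
n=19: the only move is to 18(W), a W ⇒ L
n=20: can move to 19, which is L ⇒ W
n=21: can move to 7, which is L ⇒ W
n=22: can move to 11, which is L ⇒ W
n=23: the only move is to 22(W), a W ⇒ L
n=24: can move to 23, which is L ⇒ W
n=25: the only move is to 24(W), a W ⇒ L
n=26: can move to 13, which is L ⇒ W
n=27: can move to 9, which is L ⇒ W
n=28: moves to 14(W), 27(W); every one is W ⇒ L
n=29: can move to 28, which is L ⇒ W
n=30: moves to 10(W), 15(W), 29(W); every one is W ⇒ L
n=31: can move to 30, which is L ⇒ W
n=32: can move to 16, which is L ⇒ W
n=33: can move to 11, which is L ⇒ W
L entries with 0 ≤ n ≤ 33: n = 0, 2, 5, 7, 9, 11, 13, 16, 19, 23, 25, 28, 30; that makes 13.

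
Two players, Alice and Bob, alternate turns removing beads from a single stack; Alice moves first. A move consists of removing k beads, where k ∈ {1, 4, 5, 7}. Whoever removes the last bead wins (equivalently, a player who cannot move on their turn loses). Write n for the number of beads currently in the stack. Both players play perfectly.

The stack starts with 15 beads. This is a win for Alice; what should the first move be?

Label each position W (a win for the player to move) or L (a loss). A position with no legal move is L; any other position is W exactly when some move reaches an L, and L when every move reaches a W.
n=0: no move → L
n=1: reaches L-position 0 → W
n=2: only reaches 1(W), which is W → L
n=3: reaches L-position 2 → W
n=4: reaches L-position 0 → W
n=5: reaches L-position 0 → W
n=6: reaches L-position 2 → W
n=7: reaches L-position 2 → W
n=8: only reaches 7(W), 4(W), 3(W), 1(W), all W → L
n=9: reaches L-position 8 → W
n=10: only reaches 9(W), 6(W), 5(W), 3(W), all W → L
n=11: reaches L-position 10 → W
n=12: reaches L-position 8 → W
n=13: reaches L-position 8 → W
n=14: reaches L-position 10 → W
n=15: reaches L-position 10 → W
From 15, the L positions reachable in one move are: 10, 8. Any move reaching one of these is winning.

Remove 5, leaving 10.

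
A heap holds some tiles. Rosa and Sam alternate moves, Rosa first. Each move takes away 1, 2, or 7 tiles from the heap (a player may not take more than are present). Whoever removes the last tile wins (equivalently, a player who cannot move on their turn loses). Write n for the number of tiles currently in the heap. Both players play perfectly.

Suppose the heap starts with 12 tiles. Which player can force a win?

Sam wins.

Label each position W (a win for the player to move) or L (a loss). A position with no legal move is L; any other position is W exactly when some move reaches an L, and L when every move reaches a W.
n=0: no move → L
n=1: →0(L), so W
n=2: →0(L), so W
n=3: →2(W), 1(W) — all W, so L
n=4: →3(L), so W
n=5: →3(L), so W
n=6: →5(W), 4(W) — all W, so L
n=7: →6(L), so W
n=8: →6(L), so W
n=9: →8(W), 7(W), 2(W) — all W, so L
n=10: →9(L), so W
n=11: →9(L), so W
n=12: →11(W), 10(W), 5(W) — all W, so L
Every move from 12 reaches a W position, so the mover loses.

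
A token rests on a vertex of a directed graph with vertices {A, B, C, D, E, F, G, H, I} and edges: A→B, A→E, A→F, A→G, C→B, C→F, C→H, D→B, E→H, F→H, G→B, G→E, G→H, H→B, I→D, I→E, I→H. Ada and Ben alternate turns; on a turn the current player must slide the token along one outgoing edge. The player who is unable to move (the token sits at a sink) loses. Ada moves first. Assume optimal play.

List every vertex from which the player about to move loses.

Work bottom-up. With no move the player to move loses. Otherwise the position is W if at least one move leads to an L position for the opponent, and L if every move leads to a W.
Every edge goes from a vertex to one that appears earlier in the order B, H, E, G, F, A, C, D, I, so processing vertices in that order labels each vertex after all of its successors.
B: no outgoing edge → L
H: reaches L-position B → W
E: only reaches H(W), which is W → L
G: reaches L-position E → W
F: only reaches H(W), which is W → L
A: reaches L-position F → W
C: reaches L-position F → W
D: reaches L-position B → W
I: reaches L-position E → W
Reading off the rows marked L gives the requested list; there are 3 such vertices.

B, E, F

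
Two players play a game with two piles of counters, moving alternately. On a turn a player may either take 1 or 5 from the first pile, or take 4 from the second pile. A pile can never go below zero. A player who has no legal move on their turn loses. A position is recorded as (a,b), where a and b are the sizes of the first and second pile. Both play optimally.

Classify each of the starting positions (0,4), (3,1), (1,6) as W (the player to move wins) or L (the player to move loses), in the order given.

(0,4): W, (3,1): W, (1,6): L

Positions with no move are L. A position that does have a move is losing for the player to move precisely when every available move leads to a winning position for the opponent. Fill in the labels:
No move ever increases a pile, so every position that can arise here has a ≤ 3 and b ≤ 6; it is enough to label the cells with 0 ≤ a ≤ 3 and 0 ≤ b ≤ 6.
Every move lowers a or b (never raises either), so fill the grid row by row in increasing a, and left to right within a row: each cell's successors are then already labelled.
      b=0  b=1  b=2  b=3  b=4  b=5  b=6
a=0:    L    L    L    L    W    W    W
a=1:    W    W    W    W    L    L    L
a=2:    L    L    L    L    W    W    W
a=3:    W    W    W    W    L    L    L
Cells with no legal move (terminal, hence L): (0,0), (0,1), (0,2), (0,3).
The remaining L cells, each justified by listing all of its moves:
(1,4): only reaches (0,4)(W), (1,0)(W), all W → L
(1,5): only reaches (0,5)(W), (1,1)(W), all W → L
(1,6): only reaches (0,6)(W), (1,2)(W), all W → L
(2,0): only reaches (1,0)(W), which is W → L
(2,1): only reaches (1,1)(W), which is W → L
(2,2): only reaches (1,2)(W), which is W → L
(2,3): only reaches (1,3)(W), which is W → L
(3,4): only reaches (2,4)(W), (3,0)(W), all W → L
(3,5): only reaches (2,5)(W), (3,1)(W), all W → L
(3,6): only reaches (2,6)(W), (3,2)(W), all W → L
Every other cell has at least one move into one of the L cells above, so it is W.
(0,4): the move to (0,0) reaches an L cell, so W
(3,1): the move to (2,1) reaches an L cell, so W
(1,6): one of the L cells justified above, so L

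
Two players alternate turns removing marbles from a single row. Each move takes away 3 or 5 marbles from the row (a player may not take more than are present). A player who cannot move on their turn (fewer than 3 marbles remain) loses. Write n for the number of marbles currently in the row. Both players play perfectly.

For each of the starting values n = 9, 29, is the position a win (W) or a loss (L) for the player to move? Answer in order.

Use the standard recursion: the mover loses at a terminal position; elsewhere, the mover wins exactly when some move hands the opponent an L position.
n=0: no move → L
n=1: no move → L
n=2: no move → L
n=3: reaches L-position 0 → W
n=4: reaches L-position 1 → W
n=5: reaches L-position 2 → W
n=6: reaches L-position 1 → W
n=7: reaches L-position 2 → W
n=8: only reaches 5(W), 3(W), all W → L
n=9: only reaches 6(W), 4(W), all W → L
n=10: only reaches 7(W), 5(W), all W → L
n=11: reaches L-position 8 → W
n=12: reaches L-position 9 → W
n=13: reaches L-position 10 → W
n=14: reaches L-position 9 → W
n=15: reaches L-position 10 → W
n=16: only reaches 13(W), 11(W), all W → L
n=17: only reaches 14(W), 12(W), all W → L
n=18: only reaches 15(W), 13(W), all W → L
n=19: reaches L-position 16 → W
n=20: reaches L-position 17 → W
n=21: reaches L-position 18 → W
n=22: reaches L-position 17 → W
n=23: reaches L-position 18 → W
n=24: only reaches 21(W), 19(W), all W → L
n=25: only reaches 22(W), 20(W), all W → L
n=26: only reaches 23(W), 21(W), all W → L
n=27: reaches L-position 24 → W
n=28: reaches L-position 25 → W
n=29: reaches L-position 26 → W

9: L, 29: W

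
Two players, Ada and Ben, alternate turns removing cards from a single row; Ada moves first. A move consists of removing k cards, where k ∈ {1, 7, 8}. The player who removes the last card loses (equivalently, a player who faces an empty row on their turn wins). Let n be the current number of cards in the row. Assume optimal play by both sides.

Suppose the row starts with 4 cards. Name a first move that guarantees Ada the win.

Classify positions by backward induction: terminal positions (no move available) are W. From any other position, the mover wins iff some move reaches an L.
n=0: no move; the opponent has just taken the last card and therefore loses → W
n=1: only reaches 0(W), which is W → L
n=2: reaches L-position 1 → W
n=3: only reaches 2(W), which is W → L
n=4: reaches L-position 3 → W
From 4, the L positions reachable in one move are: 3.

Remove 1, leaving 3.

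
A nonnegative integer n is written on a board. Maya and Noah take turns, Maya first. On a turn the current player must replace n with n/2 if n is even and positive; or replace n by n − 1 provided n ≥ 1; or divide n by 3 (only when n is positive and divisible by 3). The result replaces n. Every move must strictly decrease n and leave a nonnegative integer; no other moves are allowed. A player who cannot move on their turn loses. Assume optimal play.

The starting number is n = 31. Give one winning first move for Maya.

Build the W/L table. Terminal = L. A non-terminal position is W if it has a move to some L; otherwise it is L.
n=0: no move → L
n=1: →0(L), so W
n=2: →1(W) only, which is W, so L
n=3: →2(L), so W
n=4: →2(L), so W
n=5: →4(W) only, which is W, so L
n=6: →2(L), so W
n=7: →6(W) only, which is W, so L
n=8: →7(L), so W
n=9: →3(W), 8(W) — all W, so L
n=10: →5(L), so W
n=11: →10(W) only, which is W, so L
n=12: →11(L), so W
n=13: →12(W) only, which is W, so L
n=14: →7(L), so W
n=15: →5(L), so W
n=16: →8(W), 15(W) — all W, so L
n=17: →16(L), so W
n=18: →9(L), so W
n=19: →18(W) only, which is W, so L
n=20: →19(L), so W
n=21: →7(L), so W
n=22: →11(L), so W
n=23: →22(W) only, which is W, so L
n=24: →23(L), so W
n=25: →24(W) only, which is W, so L
n=26: →13(L), so W
n=27: →9(L), so W
n=28: →14(W), 27(W) — all W, so L
n=29: →28(L), so W
n=30: →10(W), 15(W), 29(W) — all W, so L
n=31: →30(L), so W
From 31, the L positions reachable in one move are: 30.

Move to 30.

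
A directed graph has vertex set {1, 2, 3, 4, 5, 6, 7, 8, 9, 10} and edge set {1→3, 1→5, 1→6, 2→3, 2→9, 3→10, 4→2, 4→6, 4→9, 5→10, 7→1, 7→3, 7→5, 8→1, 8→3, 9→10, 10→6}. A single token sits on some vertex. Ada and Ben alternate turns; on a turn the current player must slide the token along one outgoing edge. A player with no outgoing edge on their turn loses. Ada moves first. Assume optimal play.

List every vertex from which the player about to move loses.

3, 5, 6, 9

Work bottom-up. With no move the player to move loses. Otherwise the position is W if at least one move leads to an L position for the opponent, and L if every move leads to a W.
Every edge goes from a vertex to one that appears earlier in the order 6, 10, 3, 9, 5, 1, 8, 7, 2, 4, so processing vertices in that order labels each vertex after all of its successors.
6: no outgoing edge → L
10: W (go to 6, an L position)
3: L (sole option 10(W) is W)
9: L (sole option 10(W) is W)
5: L (sole option 10(W) is W)
1: W (go to 5, an L position)
8: W (go to 3, an L position)
7: W (go to 5, an L position)
2: W (go to 9, an L position)
4: W (go to 9, an L position)
Reading off the rows marked L gives the requested list; there are 4 such vertices.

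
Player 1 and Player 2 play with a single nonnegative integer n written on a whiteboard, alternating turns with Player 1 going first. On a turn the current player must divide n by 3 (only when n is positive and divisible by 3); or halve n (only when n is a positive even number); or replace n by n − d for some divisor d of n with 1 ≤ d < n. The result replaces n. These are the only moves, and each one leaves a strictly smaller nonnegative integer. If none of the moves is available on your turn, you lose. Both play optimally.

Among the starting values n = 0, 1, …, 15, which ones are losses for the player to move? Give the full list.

Compute win/loss labels from the base case upward. A position with no move is L. Any other position is W if it can reach an L in one move, else L.
n=0: no move → L
n=1: no move → L
n=2: reaches L-position 1 → W
n=3: reaches L-position 1 → W
n=4: only reaches 2(W), 3(W), all W → L
n=5: reaches L-position 4 → W
n=6: reaches L-position 4 → W
n=7: only reaches 6(W), which is W → L
n=8: reaches L-position 4 → W
n=9: only reaches 3(W), 6(W), 8(W), all W → L
n=10: reaches L-position 9 → W
n=11: only reaches 10(W), which is W → L
n=12: reaches L-position 4 → W
n=13: only reaches 12(W), which is W → L
n=14: reaches L-position 7 → W
n=15: only reaches 5(W), 10(W), 12(W), 14(W), all W → L
Reading off the rows marked L gives the requested list; there are 8 such values of n.

0, 1, 4, 7, 9, 11, 13, 15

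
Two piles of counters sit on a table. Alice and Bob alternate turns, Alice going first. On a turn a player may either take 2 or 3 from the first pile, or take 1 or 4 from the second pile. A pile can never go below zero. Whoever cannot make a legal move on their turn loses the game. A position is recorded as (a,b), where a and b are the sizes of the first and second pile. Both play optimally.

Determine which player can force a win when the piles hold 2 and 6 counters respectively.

Build the W/L table. Terminal = L. A non-terminal position is W if it has a move to some L; otherwise it is L.
No move ever increases a pile, so every position that can arise here has a ≤ 2 and b ≤ 6; it is enough to label the cells with 0 ≤ a ≤ 2 and 0 ≤ b ≤ 6.
Every move lowers a or b (never raises either), so fill the grid row by row in increasing a, and left to right within a row: each cell's successors are then already labelled.
      b=0  b=1  b=2  b=3  b=4  b=5  b=6
a=0:    L    W    L    W    W    L    W
a=1:    L    W    L    W    W    L    W
a=2:    W    L    W    L    W    W    L
Cells with no legal move (terminal, hence L): (0,0), (1,0).
The remaining L cells, each justified by listing all of its moves:
(0,2): L (sole option (0,1)(W) is W)
(0,5): L (options (0,4)(W), (0,1)(W) are all W)
(1,2): L (sole option (1,1)(W) is W)
(1,5): L (options (1,4)(W), (1,1)(W) are all W)
(2,1): L (options (0,1)(W), (2,0)(W) are all W)
(2,3): L (options (0,3)(W), (2,2)(W) are all W)
(2,6): L (options (0,6)(W), (2,5)(W), (2,2)(W) are all W)
Every other cell has at least one move into one of the L cells above, so it is W.
Every move from (2,6) reaches a W position, so the mover loses.

Bob wins.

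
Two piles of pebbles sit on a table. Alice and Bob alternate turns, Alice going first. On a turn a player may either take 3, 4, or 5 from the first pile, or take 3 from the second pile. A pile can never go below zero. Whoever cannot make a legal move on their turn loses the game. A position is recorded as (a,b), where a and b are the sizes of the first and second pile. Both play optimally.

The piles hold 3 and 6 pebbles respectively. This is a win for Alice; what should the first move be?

Move to (0,6).

Work bottom-up. With no move the player to move loses. Otherwise the position is W if at least one move leads to an L position for the opponent, and L if every move leads to a W.
No move ever increases a pile, so every position that can arise here has a ≤ 3 and b ≤ 6; it is enough to label the cells with 0 ≤ a ≤ 3 and 0 ≤ b ≤ 6.
Every move lowers a or b (never raises either), so fill the grid row by row in increasing a, and left to right within a row: each cell's successors are then already labelled.
      b=0  b=1  b=2  b=3  b=4  b=5  b=6
a=0:    L    L    L    W    W    W    L
a=1:    L    L    L    W    W    W    L
a=2:    L    L    L    W    W    W    L
a=3:    W    W    W    L    L    L    W
Cells with no legal move (terminal, hence L): (0,0), (0,1), (0,2), (1,0), (1,1), (1,2), (2,0), (2,1), (2,2).
The remaining L cells, each justified by listing all of its moves:
(0,6): the only move is to (0,3)(W), a W ⇒ L
(1,6): the only move is to (1,3)(W), a W ⇒ L
(2,6): the only move is to (2,3)(W), a W ⇒ L
(3,3): moves to (0,3)(W), (3,0)(W); every one is W ⇒ L
(3,4): moves to (0,4)(W), (3,1)(W); every one is W ⇒ L
(3,5): moves to (0,5)(W), (3,2)(W); every one is W ⇒ L
Every other cell has at least one move into one of the L cells above, so it is W.
From (3,6), the L positions reachable in one move are: (0,6), (3,3). Any move reaching one of these is winning.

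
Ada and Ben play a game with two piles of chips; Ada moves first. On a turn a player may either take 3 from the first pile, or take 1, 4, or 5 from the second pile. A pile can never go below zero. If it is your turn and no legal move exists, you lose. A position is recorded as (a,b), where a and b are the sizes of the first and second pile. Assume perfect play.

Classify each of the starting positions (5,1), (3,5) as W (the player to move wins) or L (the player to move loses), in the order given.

(5,1): L, (3,5): W

Build the W/L table. Terminal = L. A non-terminal position is W if it has a move to some L; otherwise it is L.
No move ever increases a pile, so every position that can arise here has a ≤ 5 and b ≤ 5; it is enough to label the cells with 0 ≤ a ≤ 5 and 0 ≤ b ≤ 5.
Every move lowers a or b (never raises either), so fill the grid row by row in increasing a, and left to right within a row: each cell's successors are then already labelled.
      b=0  b=1  b=2  b=3  b=4  b=5
a=0:    L    W    L    W    W    W
a=1:    L    W    L    W    W    W
a=2:    L    W    L    W    W    W
a=3:    W    L    W    L    W    W
a=4:    W    L    W    L    W    W
a=5:    W    L    W    L    W    W
Cells with no legal move (terminal, hence L): (0,0), (1,0), (2,0).
The remaining L cells, each justified by listing all of its moves:
(0,2): →(0,1)(W) only, which is W, so L
(1,2): →(1,1)(W) only, which is W, so L
(2,2): →(2,1)(W) only, which is W, so L
(3,1): →(0,1)(W), (3,0)(W) — all W, so L
(3,3): →(0,3)(W), (3,2)(W) — all W, so L
(4,1): →(1,1)(W), (4,0)(W) — all W, so L
(4,3): →(1,3)(W), (4,2)(W) — all W, so L
(5,1): →(2,1)(W), (5,0)(W) — all W, so L
(5,3): →(2,3)(W), (5,2)(W) — all W, so L
Every other cell has at least one move into one of the L cells above, so it is W.
(5,1): one of the L cells justified above, so L
(3,5): the move to (3,1) reaches an L cell, so W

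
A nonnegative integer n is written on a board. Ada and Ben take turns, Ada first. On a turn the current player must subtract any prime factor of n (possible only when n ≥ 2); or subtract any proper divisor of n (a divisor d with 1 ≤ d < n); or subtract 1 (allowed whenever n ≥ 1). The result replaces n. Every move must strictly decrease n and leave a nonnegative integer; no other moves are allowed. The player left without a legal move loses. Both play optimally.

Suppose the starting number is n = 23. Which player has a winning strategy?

Classify positions by backward induction: terminal positions (no move available) are L. From any other position, the mover wins iff some move reaches an L.
n=0: no move → L
n=1: reaches L-position 0 → W
n=2: reaches L-position 0 → W
n=3: reaches L-position 0 → W
n=4: only reaches 2(W), 3(W), all W → L
n=5: reaches L-position 0 → W
n=6: reaches L-position 4 → W
n=7: reaches L-position 0 → W
n=8: reaches L-position 4 → W
n=9: only reaches 6(W), 8(W), all W → L
n=10: reaches L-position 9 → W
n=11: reaches L-position 0 → W
n=12: reaches L-position 9 → W
n=13: reaches L-position 0 → W
n=14: only reaches 7(W), 12(W), 13(W), all W → L
n=15: reaches L-position 14 → W
n=16: reaches L-position 14 → W
n=17: reaches L-position 0 → W
n=18: reaches L-position 9 → W
n=19: reaches L-position 0 → W
n=20: only reaches 10(W), 15(W), 16(W), 18(W), 19(W), all W → L
n=21: reaches L-position 14 → W
n=22: reaches L-position 20 → W
n=23: reaches L-position 0 → W
The starting position 23 is W: Ada should move to 0, handing over an L position.

Ada wins.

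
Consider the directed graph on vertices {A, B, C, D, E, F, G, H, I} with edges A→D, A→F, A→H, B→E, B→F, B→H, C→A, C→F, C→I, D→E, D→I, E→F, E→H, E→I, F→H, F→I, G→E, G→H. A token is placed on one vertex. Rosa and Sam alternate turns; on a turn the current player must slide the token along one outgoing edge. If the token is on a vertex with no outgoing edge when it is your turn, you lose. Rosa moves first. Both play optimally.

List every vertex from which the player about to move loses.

Compute win/loss labels from the base case upward. A position with no move is L. Any other position is W if it can reach an L in one move, else L.
Every edge goes from a vertex to one that appears earlier in the order H, I, F, E, D, B, G, A, C, so processing vertices in that order labels each vertex after all of its successors.
H: no outgoing edge → L
I: no outgoing edge → L
F: →I(L), so W
E: →I(L), so W
D: →I(L), so W
B: →H(L), so W
G: →H(L), so W
A: →H(L), so W
C: →I(L), so W
The losing starting vertices are exactly the entries labelled L in this table (2 of them).

H, I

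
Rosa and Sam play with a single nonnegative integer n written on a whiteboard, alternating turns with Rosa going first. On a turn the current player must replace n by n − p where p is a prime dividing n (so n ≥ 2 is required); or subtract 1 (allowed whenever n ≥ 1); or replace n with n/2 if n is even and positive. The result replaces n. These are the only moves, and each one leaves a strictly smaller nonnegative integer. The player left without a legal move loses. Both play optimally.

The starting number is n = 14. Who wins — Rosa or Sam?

Sam wins.

Build the W/L table. Terminal = L. A non-terminal position is W if it has a move to some L; otherwise it is L.
n=0: no move → L
n=1: W (go to 0, an L position)
n=2: W (go to 0, an L position)
n=3: W (go to 0, an L position)
n=4: L (options 2(W), 3(W) are all W)
n=5: W (go to 0, an L position)
n=6: W (go to 4, an L position)
n=7: W (go to 0, an L position)
n=8: W (go to 4, an L position)
n=9: L (options 6(W), 8(W) are all W)
n=10: W (go to 9, an L position)
n=11: W (go to 0, an L position)
n=12: W (go to 9, an L position)
n=13: W (go to 0, an L position)
n=14: L (options 7(W), 12(W), 13(W) are all W)
The starting position 14 is L: whatever Rosa does, the opponent receives a W position.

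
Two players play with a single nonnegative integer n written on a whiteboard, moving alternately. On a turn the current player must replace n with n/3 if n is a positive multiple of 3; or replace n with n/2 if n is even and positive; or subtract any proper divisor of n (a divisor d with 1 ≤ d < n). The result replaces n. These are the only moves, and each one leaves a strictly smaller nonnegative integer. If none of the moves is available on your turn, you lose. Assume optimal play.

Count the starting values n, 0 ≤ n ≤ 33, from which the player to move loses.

Use the standard recursion: the mover loses at a terminal position; elsewhere, the mover wins exactly when some move hands the opponent an L position.
n=0: no move → L
n=1: no move → L
n=2: →1(L), so W
n=3: →1(L), so W
n=4: →2(W), 3(W) — all W, so L
n=5: →4(L), so W
n=6: →4(L), so W
n=7: →6(W) only, which is W, so L
n=8: →4(L), so W
n=9: →3(W), 6(W), 8(W) — all W, so L
n=10: →9(L), so W
n=11: →10(W) only, which is W, so L
n=12: →4(L), so W
n=13: →12(W) only, which is W, so L
n=14: →7(L), so W
n=15: →5(W), 10(W), 12(W), 14(W) — all W, so L
n=16: →15(L), so W
n=17: →16(W) only, which is W, so L
n=18: →9(L), so W
n=19: →18(W) only, which is W, so L
n=20: →15(L), so W
n=21: →7(L), so W
n=22: →11(L), so W
n=23: →22(W) only, which is W, so L
n=24: →23(L), so W
n=25: →20(W), 24(W) — all W, so L
n=26: →13(L), so W
n=27: →9(L), so W
n=28: →14(W), 21(W), 24(W), 26(W), 27(W) — all W, so L
n=29: →28(L), so W
n=30: →15(L), so W
n=31: →30(W) only, which is W, so L
n=32: →28(L), so W
n=33: →11(L), so W
L entries with 0 ≤ n ≤ 33: n = 0, 1, 4, 7, 9, 11, 13, 15, 17, 19, 23, 25, 28, 31; that makes 14.

14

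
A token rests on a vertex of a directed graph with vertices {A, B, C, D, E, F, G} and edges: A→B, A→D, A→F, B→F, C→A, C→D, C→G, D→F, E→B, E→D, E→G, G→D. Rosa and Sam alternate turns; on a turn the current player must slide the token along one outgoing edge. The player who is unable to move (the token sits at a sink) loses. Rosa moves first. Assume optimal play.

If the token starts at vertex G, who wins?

Sam wins.

Compute win/loss labels from the base case upward. A position with no move is L. Any other position is W if it can reach an L in one move, else L.
Every edge goes from a vertex to one that appears earlier in the order F, D, B, A, G, C, E, so processing vertices in that order labels each vertex after all of its successors.
F: no outgoing edge → L
D: W (go to F, an L position)
B: W (go to F, an L position)
A: W (go to F, an L position)
G: L (sole option D(W) is W)
C: W (go to G, an L position)
E: W (go to G, an L position)
Every move from G reaches a W position, so the mover loses.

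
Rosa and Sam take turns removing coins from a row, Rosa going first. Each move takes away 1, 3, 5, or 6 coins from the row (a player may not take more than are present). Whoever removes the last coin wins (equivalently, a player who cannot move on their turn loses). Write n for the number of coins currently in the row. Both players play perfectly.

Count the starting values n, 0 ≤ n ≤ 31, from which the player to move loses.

9

Label each position W (a win for the player to move) or L (a loss). A position with no legal move is L; any other position is W exactly when some move reaches an L, and L when every move reaches a W.
n=0: no move → L
n=1: W (go to 0, an L position)
n=2: L (sole option 1(W) is W)
n=3: W (go to 2, an L position)
n=4: L (options 3(W), 1(W) are all W)
n=5: W (go to 4, an L position)
n=6: W (go to 0, an L position)
n=7: W (go to 4, an L position)
n=8: W (go to 2, an L position)
n=9: W (go to 4, an L position)
n=10: W (go to 4, an L position)
n=11: L (options 10(W), 8(W), 6(W), 5(W) are all W)
n=12: W (go to 11, an L position)
n=13: L (options 12(W), 10(W), 8(W), 7(W) are all W)
n=14: W (go to 13, an L position)
n=15: L (options 14(W), 12(W), 10(W), 9(W) are all W)
n=16: W (go to 15, an L position)
n=17: W (go to 11, an L position)
n=18: W (go to 15, an L position)
n=19: W (go to 13, an L position)
n=20: W (go to 15, an L position)
n=21: W (go to 15, an L position)
n=22: L (options 21(W), 19(W), 17(W), 16(W) are all W)
n=23: W (go to 22, an L position)
n=24: L (options 23(W), 21(W), 19(W), 18(W) are all W)
n=25: W (go to 24, an L position)
n=26: L (options 25(W), 23(W), 21(W), 20(W) are all W)
n=27: W (go to 26, an L position)
n=28: W (go to 22, an L position)
n=29: W (go to 26, an L position)
n=30: W (go to 24, an L position)
n=31: W (go to 26, an L position)
L entries with 0 ≤ n ≤ 31: n = 0, 2, 4, 11, 13, 15, 22, 24, 26; that makes 9.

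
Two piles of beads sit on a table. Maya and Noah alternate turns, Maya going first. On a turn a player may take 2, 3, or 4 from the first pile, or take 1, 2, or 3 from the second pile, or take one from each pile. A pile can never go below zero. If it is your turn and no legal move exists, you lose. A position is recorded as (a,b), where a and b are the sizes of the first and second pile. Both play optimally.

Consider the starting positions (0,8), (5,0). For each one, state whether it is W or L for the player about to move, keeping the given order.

(0,8): L, (5,0): W

Classify positions by backward induction: terminal positions (no move available) are L. From any other position, the mover wins iff some move reaches an L.
No move ever increases a pile, so every position that can arise here has a ≤ 5 and b ≤ 8; it is enough to label the cells with 0 ≤ a ≤ 5 and 0 ≤ b ≤ 8.
Every move lowers a or b (never raises either), so fill the grid row by row in increasing a, and left to right within a row: each cell's successors are then already labelled.
      b=0  b=1  b=2  b=3  b=4  b=5  b=6  b=7  b=8
a=0:    L    W    W    W    L    W    W    W    L
a=1:    L    W    W    W    L    W    W    W    L
a=2:    W    W    L    W    W    W    L    W    W
a=3:    W    L    W    W    W    L    W    W    W
a=4:    W    L    W    W    W    L    W    W    W
a=5:    W    W    W    L    W    W    W    L    W
Cells with no legal move (terminal, hence L): (0,0), (1,0).
The remaining L cells, each justified by listing all of its moves:
(0,4): moves to (0,3)(W), (0,2)(W), (0,1)(W); every one is W ⇒ L
(0,8): moves to (0,7)(W), (0,6)(W), (0,5)(W); every one is W ⇒ L
(1,4): moves to (1,3)(W), (1,2)(W), (1,1)(W), (0,3)(W); every one is W ⇒ L
(1,8): moves to (1,7)(W), (1,6)(W), (1,5)(W), (0,7)(W); every one is W ⇒ L
(2,2): moves to (0,2)(W), (2,1)(W), (2,0)(W), (1,1)(W); every one is W ⇒ L
(2,6): moves to (0,6)(W), (2,5)(W), (2,4)(W), (2,3)(W), (1,5)(W); every one is W ⇒ L
(3,1): moves to (1,1)(W), (0,1)(W), (3,0)(W), (2,0)(W); every one is W ⇒ L
(3,5): moves to (1,5)(W), (0,5)(W), (3,4)(W), (3,3)(W), (3,2)(W), (2,4)(W); every one is W ⇒ L
(4,1): moves to (2,1)(W), (1,1)(W), (0,1)(W), (4,0)(W), (3,0)(W); every one is W ⇒ L
(4,5): moves to (2,5)(W), (1,5)(W), (0,5)(W), (4,4)(W), (4,3)(W), (4,2)(W), (3,4)(W); every one is W ⇒ L
(5,3): moves to (3,3)(W), (2,3)(W), (1,3)(W), (5,2)(W), (5,1)(W), (5,0)(W), (4,2)(W); every one is W ⇒ L
(5,7): moves to (3,7)(W), (2,7)(W), (1,7)(W), (5,6)(W), (5,5)(W), (5,4)(W), (4,6)(W); every one is W ⇒ L
Every other cell has at least one move into one of the L cells above, so it is W.
(0,8): one of the L cells justified above, so L
(5,0): the move to (1,0) reaches an L cell, so W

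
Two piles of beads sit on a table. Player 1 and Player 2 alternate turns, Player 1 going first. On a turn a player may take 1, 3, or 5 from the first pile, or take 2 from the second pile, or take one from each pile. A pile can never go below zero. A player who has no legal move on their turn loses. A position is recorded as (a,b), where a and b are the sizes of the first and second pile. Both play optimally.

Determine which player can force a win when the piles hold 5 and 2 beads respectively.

Work bottom-up. With no move the player to move loses. Otherwise the position is W if at least one move leads to an L position for the opponent, and L if every move leads to a W.
No move ever increases a pile, so every position that can arise here has a ≤ 5 and b ≤ 2; it is enough to label the cells with 0 ≤ a ≤ 5 and 0 ≤ b ≤ 2.
Every move lowers a or b (never raises either), so fill the grid row by row in increasing a, and left to right within a row: each cell's successors are then already labelled.
      b=0  b=1  b=2
a=0:    L    L    W
a=1:    W    W    W
a=2:    L    L    W
a=3:    W    W    W
a=4:    L    L    W
a=5:    W    W    W
Cells with no legal move (terminal, hence L): (0,0), (0,1).
The remaining L cells, each justified by listing all of its moves:
(2,0): the only move is to (1,0)(W), a W ⇒ L
(2,1): moves to (1,1)(W), (1,0)(W); every one is W ⇒ L
(4,0): moves to (3,0)(W), (1,0)(W); every one is W ⇒ L
(4,1): moves to (3,1)(W), (1,1)(W), (3,0)(W); every one is W ⇒ L
Every other cell has at least one move into one of the L cells above, so it is W.
The starting position (5,2) is W: Player 1 should move to (4,1), handing over an L position.

Player 1 wins.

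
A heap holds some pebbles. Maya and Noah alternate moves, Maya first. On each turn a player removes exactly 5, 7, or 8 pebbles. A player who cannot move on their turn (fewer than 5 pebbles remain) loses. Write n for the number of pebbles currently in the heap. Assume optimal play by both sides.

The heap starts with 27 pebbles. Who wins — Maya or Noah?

Build the W/L table. Terminal = L. A non-terminal position is W if it has a move to some L; otherwise it is L.
n=0: no move → L
n=1: no move → L
n=2: no move → L
n=3: no move → L
n=4: no move → L
n=5: W (go to 0, an L position)
n=6: W (go to 1, an L position)
n=7: W (go to 2, an L position)
n=8: W (go to 3, an L position)
n=9: W (go to 4, an L position)
n=10: W (go to 3, an L position)
n=11: W (go to 4, an L position)
n=12: W (go to 4, an L position)
n=13: L (options 8(W), 6(W), 5(W) are all W)
n=14: L (options 9(W), 7(W), 6(W) are all W)
n=15: L (options 10(W), 8(W), 7(W) are all W)
n=16: L (options 11(W), 9(W), 8(W) are all W)
n=17: L (options 12(W), 10(W), 9(W) are all W)
n=18: W (go to 13, an L position)
n=19: W (go to 14, an L position)
n=20: W (go to 15, an L position)
n=21: W (go to 16, an L position)
n=22: W (go to 17, an L position)
n=23: W (go to 16, an L position)
n=24: W (go to 17, an L position)
n=25: W (go to 17, an L position)
n=26: L (options 21(W), 19(W), 18(W) are all W)
n=27: L (options 22(W), 20(W), 19(W) are all W)
The starting position 27 is L: whatever Maya does, the opponent receives a W position.

Noah wins.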